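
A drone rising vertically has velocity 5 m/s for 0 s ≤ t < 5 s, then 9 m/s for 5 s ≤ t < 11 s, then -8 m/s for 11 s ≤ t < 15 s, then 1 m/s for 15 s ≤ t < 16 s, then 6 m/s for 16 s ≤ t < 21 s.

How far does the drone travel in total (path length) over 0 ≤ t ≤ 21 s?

142 m

Total distance travelled is ∫|v| dt — sum the magnitudes of each area piece.
0–5 s: |5| × 5 = 25 m
5–11 s: |9| × 6 = 54 m
11–15 s: |-8| × 4 = 32 m
15–16 s: |1| × 1 = 1 m
16–21 s: |6| × 5 = 30 m
Total distance = 142 m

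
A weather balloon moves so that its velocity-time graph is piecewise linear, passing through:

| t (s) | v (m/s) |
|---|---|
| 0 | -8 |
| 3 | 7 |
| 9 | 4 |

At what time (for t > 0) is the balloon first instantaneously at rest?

v changes sign on 0–3 s (from -8 to 7); the graph is linear there, so v = 0 at t = 0 + (8)·(3 − 0)/(7 − -8) = 1.6 s.

t = 1.6 s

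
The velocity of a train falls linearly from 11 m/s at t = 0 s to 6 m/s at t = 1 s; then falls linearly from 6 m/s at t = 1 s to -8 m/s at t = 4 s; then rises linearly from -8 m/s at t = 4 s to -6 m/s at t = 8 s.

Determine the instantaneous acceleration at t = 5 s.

0.5 m/s²

Acceleration is the slope of the v-t graph on 4–8 s: (-6 − -8)/(8 − 4) = 0.5 m/s².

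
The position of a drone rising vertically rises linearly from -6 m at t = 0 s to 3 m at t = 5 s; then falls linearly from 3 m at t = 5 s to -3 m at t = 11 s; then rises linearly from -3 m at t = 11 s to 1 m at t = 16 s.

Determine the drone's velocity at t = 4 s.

Velocity is the slope of the x-t graph on 0–5 s: (3 − -6)/(5 − 0) = 1.8 m/s.

1.8 m/s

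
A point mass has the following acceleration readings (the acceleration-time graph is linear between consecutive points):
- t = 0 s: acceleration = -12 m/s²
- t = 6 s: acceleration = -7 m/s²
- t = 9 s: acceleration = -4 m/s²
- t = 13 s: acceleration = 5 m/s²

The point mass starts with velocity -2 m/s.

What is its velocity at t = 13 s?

Δv equals the area under the a-t graph; then v = v₀ + Δv.
0–6 s: ½(-12 + -7)(6) = -57 m/s
6–9 s: ½(-7 + -4)(3) = -16.5 m/s
9–13 s: ½(-4 + 5)(4) = 2 m/s
Δv = -71.5 m/s, so v(13) = -2 + (-71.5) = -73.5 m/s.

-73.5 m/s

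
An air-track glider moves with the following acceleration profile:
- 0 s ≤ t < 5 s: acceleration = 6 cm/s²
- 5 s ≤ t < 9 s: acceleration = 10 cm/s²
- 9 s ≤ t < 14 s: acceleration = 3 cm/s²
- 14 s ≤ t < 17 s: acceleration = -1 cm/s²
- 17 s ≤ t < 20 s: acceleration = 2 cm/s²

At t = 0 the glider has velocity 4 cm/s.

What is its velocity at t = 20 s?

92 cm/s

Δv equals the area under the a-t graph; then v = v₀ + Δv.
0–5 s: 6 × 5 = 30 cm/s
5–9 s: 10 × 4 = 40 cm/s
9–14 s: 3 × 5 = 15 cm/s
14–17 s: -1 × 3 = -3 cm/s
17–20 s: 2 × 3 = 6 cm/s
Δv = 88 cm/s, so v(20) = 4 + (88) = 92 cm/s.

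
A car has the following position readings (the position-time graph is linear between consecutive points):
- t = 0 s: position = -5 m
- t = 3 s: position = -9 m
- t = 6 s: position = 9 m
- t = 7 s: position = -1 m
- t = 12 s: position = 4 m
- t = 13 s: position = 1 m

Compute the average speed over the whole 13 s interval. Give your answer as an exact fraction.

Average speed = (total path length)/(elapsed time); on a piecewise-linear x-t graph the path length is Σ|Δx|.
0–3 s: |Δx| = |-9 − -5| = 4 m
3–6 s: |Δx| = |9 − -9| = 18 m
6–7 s: |Δx| = |-1 − 9| = 10 m
7–12 s: |Δx| = |4 − -1| = 5 m
12–13 s: |Δx| = |1 − 4| = 3 m
Total path = 40 m; average speed = 40/13 = 40/13 m/s.

40/13 m/s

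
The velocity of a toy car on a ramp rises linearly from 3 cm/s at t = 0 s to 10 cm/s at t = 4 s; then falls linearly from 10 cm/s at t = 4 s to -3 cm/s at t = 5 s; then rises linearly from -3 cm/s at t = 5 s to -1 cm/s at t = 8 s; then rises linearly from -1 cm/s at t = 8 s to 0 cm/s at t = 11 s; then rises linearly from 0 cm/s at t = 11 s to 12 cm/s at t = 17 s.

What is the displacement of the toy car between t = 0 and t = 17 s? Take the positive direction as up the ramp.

Displacement is the signed area under the v-t curve.
0–4 s: ½(3 + 10)(4) = 26 cm
4–5 s: ½(10 + -3)(1) = 3.5 cm
5–8 s: ½(-3 + -1)(3) = -6 cm
8–11 s: ½(-1 + 0)(3) = -1.5 cm
11–17 s: ½(0 + 12)(6) = 36 cm
Net displacement = 58 cm

58 cm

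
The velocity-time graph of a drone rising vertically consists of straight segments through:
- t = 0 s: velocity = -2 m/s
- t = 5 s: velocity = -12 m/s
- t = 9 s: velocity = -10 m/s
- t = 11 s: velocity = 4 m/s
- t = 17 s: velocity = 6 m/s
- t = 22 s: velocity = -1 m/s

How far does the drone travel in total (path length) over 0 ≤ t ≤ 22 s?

Total distance travelled is ∫|v| dt — sum the magnitudes of each area piece.
0–5 s: |½(-2 + -12)(5)| = 35 m
5–9 s: |½(-12 + -10)(4)| = 44 m
9–11 s: v = 0 at t = 73/7 s; triangle areas 50/7 + 8/7 = 58/7 m
11–17 s: |½(4 + 6)(6)| = 30 m
17–22 s: v = 0 at t = 149/7 s; triangle areas 90/7 + 5/14 = 185/14 m
Total distance = 130.5 m

130.5 m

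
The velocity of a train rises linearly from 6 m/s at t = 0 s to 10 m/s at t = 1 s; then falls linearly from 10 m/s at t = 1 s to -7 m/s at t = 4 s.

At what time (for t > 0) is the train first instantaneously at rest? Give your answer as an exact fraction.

v changes sign on 1–4 s (from 10 to -7); the graph is linear there, so v = 0 at t = 1 + (-10)·(4 − 1)/(-7 − 10) = 47/17 s.

t = 47/17 s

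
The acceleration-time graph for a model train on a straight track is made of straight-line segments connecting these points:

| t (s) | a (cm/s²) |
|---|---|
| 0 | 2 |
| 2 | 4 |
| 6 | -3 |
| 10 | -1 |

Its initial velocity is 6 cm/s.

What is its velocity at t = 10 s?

Δv equals the area under the a-t graph; then v = v₀ + Δv.
0–2 s: ½(2 + 4)(2) = 6 cm/s
2–6 s: ½(4 + -3)(4) = 2 cm/s
6–10 s: ½(-3 + -1)(4) = -8 cm/s
Δv = 0 cm/s, so v(10) = 6 + (0) = 6 cm/s.

6 cm/s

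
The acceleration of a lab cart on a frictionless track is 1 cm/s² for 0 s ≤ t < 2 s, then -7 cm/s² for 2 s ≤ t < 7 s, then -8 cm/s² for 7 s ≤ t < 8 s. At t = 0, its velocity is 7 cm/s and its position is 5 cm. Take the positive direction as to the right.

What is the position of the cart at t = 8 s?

On each constant-a segment, Δv = aΔt and Δx = v₀Δt + ½aΔt²; chain segment to segment.
0–2 s: v starts 7 cm/s; Δx = 7·2 + ½·1·2² = 16 cm; v ends 9 cm/s.
2–7 s: v starts 9 cm/s; Δx = 9·5 + ½·-7·5² = -42.5 cm; v ends -26 cm/s.
7–8 s: v starts -26 cm/s; Δx = -26·1 + ½·-8·1² = -30 cm; v ends -34 cm/s.
x(8) = 5 + Σ Δx = -51.5 cm.

-51.5 cm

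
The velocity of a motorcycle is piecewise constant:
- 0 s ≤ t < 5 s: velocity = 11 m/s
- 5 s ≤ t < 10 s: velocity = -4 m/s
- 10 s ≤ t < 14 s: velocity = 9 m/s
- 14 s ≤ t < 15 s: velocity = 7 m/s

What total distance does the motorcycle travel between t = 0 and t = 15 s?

Distance (not displacement) is the total path length: add the absolute areas under v-t.
0–5 s: |11| × 5 = 55 m
5–10 s: |-4| × 5 = 20 m
10–14 s: |9| × 4 = 36 m
14–15 s: |7| × 1 = 7 m
Total distance = 118 m

118 m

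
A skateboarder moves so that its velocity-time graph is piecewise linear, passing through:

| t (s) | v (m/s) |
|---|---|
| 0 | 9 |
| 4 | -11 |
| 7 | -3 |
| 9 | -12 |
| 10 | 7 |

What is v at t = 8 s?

On 7–9 s the graph is linear from -3 to -12 m/s: v(8) = -3 + (-12 − -3)·(8 − 7)/(9 − 7) = -7.5 m/s.

-7.5 m/s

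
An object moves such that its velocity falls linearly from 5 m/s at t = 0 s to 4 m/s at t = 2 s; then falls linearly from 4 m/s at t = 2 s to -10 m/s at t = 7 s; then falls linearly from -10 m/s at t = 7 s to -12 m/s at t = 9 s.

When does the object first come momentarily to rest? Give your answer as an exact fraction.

t = 24/7 s

v changes sign on 2–7 s (from 4 to -10); the graph is linear there, so v = 0 at t = 2 + (-4)·(7 − 2)/(-10 − 4) = 24/7 s.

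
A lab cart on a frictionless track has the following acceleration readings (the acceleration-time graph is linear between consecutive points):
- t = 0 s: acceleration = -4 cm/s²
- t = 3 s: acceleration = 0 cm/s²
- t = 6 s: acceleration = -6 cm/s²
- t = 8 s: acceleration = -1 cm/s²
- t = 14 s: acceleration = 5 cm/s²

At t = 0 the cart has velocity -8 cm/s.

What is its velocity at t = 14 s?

Δv equals the area under the a-t graph; then v = v₀ + Δv.
0–3 s: ½(-4 + 0)(3) = -6 cm/s
3–6 s: ½(0 + -6)(3) = -9 cm/s
6–8 s: ½(-6 + -1)(2) = -7 cm/s
8–14 s: ½(-1 + 5)(6) = 12 cm/s
Δv = -10 cm/s, so v(14) = -8 + (-10) = -18 cm/s.

-18 cm/s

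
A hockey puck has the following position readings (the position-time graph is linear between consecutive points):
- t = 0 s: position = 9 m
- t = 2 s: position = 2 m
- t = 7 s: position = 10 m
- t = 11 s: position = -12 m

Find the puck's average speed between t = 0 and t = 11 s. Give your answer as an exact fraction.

Average speed = (total path length)/(elapsed time); on a piecewise-linear x-t graph the path length is Σ|Δx|.
0–2 s: |Δx| = |2 − 9| = 7 m
2–7 s: |Δx| = |10 − 2| = 8 m
7–11 s: |Δx| = |-12 − 10| = 22 m
Total path = 37 m; average speed = 37/11 = 37/11 m/s.

37/11 m/s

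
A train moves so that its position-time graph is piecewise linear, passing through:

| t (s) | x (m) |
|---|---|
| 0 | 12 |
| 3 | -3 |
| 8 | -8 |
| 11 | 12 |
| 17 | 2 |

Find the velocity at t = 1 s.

Velocity is the slope of the x-t graph on 0–3 s: (-3 − 12)/(3 − 0) = -5 m/s.

-5 m/s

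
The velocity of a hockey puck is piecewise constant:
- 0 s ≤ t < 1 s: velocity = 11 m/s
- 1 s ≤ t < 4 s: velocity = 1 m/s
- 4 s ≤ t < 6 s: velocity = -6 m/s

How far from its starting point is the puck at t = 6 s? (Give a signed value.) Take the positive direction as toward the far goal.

Displacement is the signed area under the v-t curve.
0–1 s: 11 × 1 = 11 m
1–4 s: 1 × 3 = 3 m
4–6 s: -6 × 2 = -12 m
Net displacement = 2 m

2 m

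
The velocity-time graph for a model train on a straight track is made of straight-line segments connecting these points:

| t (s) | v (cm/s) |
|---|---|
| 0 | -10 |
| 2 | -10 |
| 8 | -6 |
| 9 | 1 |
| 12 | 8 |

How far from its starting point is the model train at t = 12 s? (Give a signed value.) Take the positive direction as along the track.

Net displacement equals the area under the velocity-time graph (areas below the axis count negative).
0–2 s: -10 × 2 = -20 cm
2–8 s: ½(-10 + -6)(6) = -48 cm
8–9 s: ½(-6 + 1)(1) = -2.5 cm
9–12 s: ½(1 + 8)(3) = 13.5 cm
Net displacement = -57 cm

-57 cm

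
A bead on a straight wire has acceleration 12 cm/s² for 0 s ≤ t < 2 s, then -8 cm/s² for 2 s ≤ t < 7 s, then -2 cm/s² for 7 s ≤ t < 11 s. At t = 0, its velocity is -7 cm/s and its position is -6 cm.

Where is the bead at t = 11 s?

-119 cm

On each constant-a segment, Δv = aΔt and Δx = v₀Δt + ½aΔt²; chain segment to segment.
0–2 s: v starts -7 cm/s; Δx = -7·2 + ½·12·2² = 10 cm; v ends 17 cm/s.
2–7 s: v starts 17 cm/s; Δx = 17·5 + ½·-8·5² = -15 cm; v ends -23 cm/s.
7–11 s: v starts -23 cm/s; Δx = -23·4 + ½·-2·4² = -108 cm; v ends -31 cm/s.
x(11) = -6 + Σ Δx = -119 cm.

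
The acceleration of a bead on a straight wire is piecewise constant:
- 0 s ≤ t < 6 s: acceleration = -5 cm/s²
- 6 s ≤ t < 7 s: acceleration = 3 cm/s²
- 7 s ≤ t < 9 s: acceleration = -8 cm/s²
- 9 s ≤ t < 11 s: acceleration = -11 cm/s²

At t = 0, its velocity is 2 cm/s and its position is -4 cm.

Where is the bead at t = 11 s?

-278.5 cm

On each constant-a segment, Δv = aΔt and Δx = v₀Δt + ½aΔt²; chain segment to segment.
0–6 s: v starts 2 cm/s; Δx = 2·6 + ½·-5·6² = -78 cm; v ends -28 cm/s.
6–7 s: v starts -28 cm/s; Δx = -28·1 + ½·3·1² = -26.5 cm; v ends -25 cm/s.
7–9 s: v starts -25 cm/s; Δx = -25·2 + ½·-8·2² = -66 cm; v ends -41 cm/s.
9–11 s: v starts -41 cm/s; Δx = -41·2 + ½·-11·2² = -104 cm; v ends -63 cm/s.
x(11) = -4 + Σ Δx = -278.5 cm.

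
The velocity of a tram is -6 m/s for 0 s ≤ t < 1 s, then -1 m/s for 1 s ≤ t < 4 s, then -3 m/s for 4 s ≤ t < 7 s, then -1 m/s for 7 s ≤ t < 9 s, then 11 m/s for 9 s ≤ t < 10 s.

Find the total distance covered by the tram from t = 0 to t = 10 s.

31 m

Distance (not displacement) is the total path length: add the absolute areas under v-t.
0–1 s: |-6| × 1 = 6 m
1–4 s: |-1| × 3 = 3 m
4–7 s: |-3| × 3 = 9 m
7–9 s: |-1| × 2 = 2 m
9–10 s: |11| × 1 = 11 m
Total distance = 31 m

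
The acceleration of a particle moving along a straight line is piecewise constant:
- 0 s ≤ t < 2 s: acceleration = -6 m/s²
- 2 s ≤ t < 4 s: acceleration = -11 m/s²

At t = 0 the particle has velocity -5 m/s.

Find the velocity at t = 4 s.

Δv equals the area under the a-t graph; then v = v₀ + Δv.
0–2 s: -6 × 2 = -12 m/s
2–4 s: -11 × 2 = -22 m/s
Δv = -34 m/s, so v(4) = -5 + (-34) = -39 m/s.

-39 m/s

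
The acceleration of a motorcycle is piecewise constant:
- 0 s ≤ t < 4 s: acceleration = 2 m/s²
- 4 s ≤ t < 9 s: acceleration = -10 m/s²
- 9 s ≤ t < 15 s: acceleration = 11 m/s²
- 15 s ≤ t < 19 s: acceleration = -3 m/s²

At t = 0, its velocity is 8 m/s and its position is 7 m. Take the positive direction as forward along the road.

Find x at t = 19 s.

108 m

On each constant-a segment, Δv = aΔt and Δx = v₀Δt + ½aΔt²; chain segment to segment.
0–4 s: v starts 8 m/s; Δx = 8·4 + ½·2·4² = 48 m; v ends 16 m/s.
4–9 s: v starts 16 m/s; Δx = 16·5 + ½·-10·5² = -45 m; v ends -34 m/s.
9–15 s: v starts -34 m/s; Δx = -34·6 + ½·11·6² = -6 m; v ends 32 m/s.
15–19 s: v starts 32 m/s; Δx = 32·4 + ½·-3·4² = 104 m; v ends 20 m/s.
x(19) = 7 + Σ Δx = 108 m.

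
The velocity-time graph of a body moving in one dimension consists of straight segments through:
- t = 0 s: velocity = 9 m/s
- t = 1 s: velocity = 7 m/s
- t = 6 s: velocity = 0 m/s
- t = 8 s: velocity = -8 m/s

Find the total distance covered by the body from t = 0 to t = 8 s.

Distance (not displacement) is the total path length: add the absolute areas under v-t.
0–1 s: |½(9 + 7)(1)| = 8 m
1–6 s: |½(7 + 0)(5)| = 17.5 m
6–8 s: |½(0 + -8)(2)| = 8 m
Total distance = 33.5 m

33.5 m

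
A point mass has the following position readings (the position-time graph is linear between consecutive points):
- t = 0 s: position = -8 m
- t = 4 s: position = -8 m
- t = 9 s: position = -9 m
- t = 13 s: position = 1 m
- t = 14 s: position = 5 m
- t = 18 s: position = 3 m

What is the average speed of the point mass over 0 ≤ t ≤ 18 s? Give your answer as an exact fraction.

17/18 m/s

Average speed = (total path length)/(elapsed time); on a piecewise-linear x-t graph the path length is Σ|Δx|.
0–4 s: |Δx| = |-8 − -8| = 0 m
4–9 s: |Δx| = |-9 − -8| = 1 m
9–13 s: |Δx| = |1 − -9| = 10 m
13–14 s: |Δx| = |5 − 1| = 4 m
14–18 s: |Δx| = |3 − 5| = 2 m
Total path = 17 m; average speed = 17/18 = 17/18 m/s.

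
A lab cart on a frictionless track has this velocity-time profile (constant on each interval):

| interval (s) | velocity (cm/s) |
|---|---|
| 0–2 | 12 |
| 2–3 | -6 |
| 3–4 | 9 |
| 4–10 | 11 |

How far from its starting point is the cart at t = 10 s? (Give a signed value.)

Displacement is the signed area under the v-t curve.
0–2 s: 12 × 2 = 24 cm
2–3 s: -6 × 1 = -6 cm
3–4 s: 9 × 1 = 9 cm
4–10 s: 11 × 6 = 66 cm
Net displacement = 93 cm

93 cm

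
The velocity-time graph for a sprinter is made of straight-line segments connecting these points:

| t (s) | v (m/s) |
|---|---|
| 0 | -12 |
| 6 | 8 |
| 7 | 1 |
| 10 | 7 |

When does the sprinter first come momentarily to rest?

v changes sign on 0–6 s (from -12 to 8); the graph is linear there, so v = 0 at t = 0 + (12)·(6 − 0)/(8 − -12) = 3.6 s.

t = 3.6 s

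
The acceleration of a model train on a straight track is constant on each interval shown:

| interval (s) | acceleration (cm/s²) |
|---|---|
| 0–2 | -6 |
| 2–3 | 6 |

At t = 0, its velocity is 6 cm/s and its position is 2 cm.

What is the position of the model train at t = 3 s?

-1 cm

On each constant-a segment, Δv = aΔt and Δx = v₀Δt + ½aΔt²; chain segment to segment.
0–2 s: v starts 6 cm/s; Δx = 6·2 + ½·-6·2² = 0 cm; v ends -6 cm/s.
2–3 s: v starts -6 cm/s; Δx = -6·1 + ½·6·1² = -3 cm; v ends 0 cm/s.
x(3) = 2 + Σ Δx = -1 cm.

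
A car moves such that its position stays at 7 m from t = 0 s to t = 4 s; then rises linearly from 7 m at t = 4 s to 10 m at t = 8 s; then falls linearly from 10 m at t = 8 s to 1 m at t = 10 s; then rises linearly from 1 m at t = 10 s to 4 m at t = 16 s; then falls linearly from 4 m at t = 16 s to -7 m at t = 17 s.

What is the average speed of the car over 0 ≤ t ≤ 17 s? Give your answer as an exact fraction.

26/17 m/s

Average speed = (total path length)/(elapsed time); on a piecewise-linear x-t graph the path length is Σ|Δx|.
0–4 s: |Δx| = |7 − 7| = 0 m
4–8 s: |Δx| = |10 − 7| = 3 m
8–10 s: |Δx| = |1 − 10| = 9 m
10–16 s: |Δx| = |4 − 1| = 3 m
16–17 s: |Δx| = |-7 − 4| = 11 m
Total path = 26 m; average speed = 26/17 = 26/17 m/s.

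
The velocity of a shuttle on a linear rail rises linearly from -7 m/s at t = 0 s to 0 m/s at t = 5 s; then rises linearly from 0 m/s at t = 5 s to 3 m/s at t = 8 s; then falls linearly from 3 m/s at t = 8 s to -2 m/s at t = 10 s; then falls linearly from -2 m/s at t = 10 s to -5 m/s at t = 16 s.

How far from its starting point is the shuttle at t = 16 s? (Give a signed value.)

-33 m

Net displacement equals the area under the velocity-time graph (areas below the axis count negative).
0–5 s: ½(-7 + 0)(5) = -17.5 m
5–8 s: ½(0 + 3)(3) = 4.5 m
8–10 s: ½(3 + -2)(2) = 1 m
10–16 s: ½(-2 + -5)(6) = -21 m
Net displacement = -33 m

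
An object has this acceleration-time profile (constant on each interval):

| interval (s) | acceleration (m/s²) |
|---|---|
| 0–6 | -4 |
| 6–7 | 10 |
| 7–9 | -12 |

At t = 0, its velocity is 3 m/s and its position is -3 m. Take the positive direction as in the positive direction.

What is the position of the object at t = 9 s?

On each constant-a segment, Δv = aΔt and Δx = v₀Δt + ½aΔt²; chain segment to segment.
0–6 s: v starts 3 m/s; Δx = 3·6 + ½·-4·6² = -54 m; v ends -21 m/s.
6–7 s: v starts -21 m/s; Δx = -21·1 + ½·10·1² = -16 m; v ends -11 m/s.
7–9 s: v starts -11 m/s; Δx = -11·2 + ½·-12·2² = -46 m; v ends -35 m/s.
x(9) = -3 + Σ Δx = -119 m.

-119 m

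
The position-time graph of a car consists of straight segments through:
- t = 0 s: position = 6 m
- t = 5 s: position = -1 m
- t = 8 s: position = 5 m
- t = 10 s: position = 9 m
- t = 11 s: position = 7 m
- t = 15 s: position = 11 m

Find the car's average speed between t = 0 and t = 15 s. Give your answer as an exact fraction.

23/15 m/s

Average speed = (total path length)/(elapsed time); on a piecewise-linear x-t graph the path length is Σ|Δx|.
0–5 s: |Δx| = |-1 − 6| = 7 m
5–8 s: |Δx| = |5 − -1| = 6 m
8–10 s: |Δx| = |9 − 5| = 4 m
10–11 s: |Δx| = |7 − 9| = 2 m
11–15 s: |Δx| = |11 − 7| = 4 m
Total path = 23 m; average speed = 23/15 = 23/15 m/s.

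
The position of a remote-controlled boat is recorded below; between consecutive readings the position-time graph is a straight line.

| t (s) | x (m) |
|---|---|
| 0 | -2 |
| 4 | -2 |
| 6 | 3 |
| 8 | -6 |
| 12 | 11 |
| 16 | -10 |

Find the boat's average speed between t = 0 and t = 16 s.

Average speed = (total path length)/(elapsed time); on a piecewise-linear x-t graph the path length is Σ|Δx|.
0–4 s: |Δx| = |-2 − -2| = 0 m
4–6 s: |Δx| = |3 − -2| = 5 m
6–8 s: |Δx| = |-6 − 3| = 9 m
8–12 s: |Δx| = |11 − -6| = 17 m
12–16 s: |Δx| = |-10 − 11| = 21 m
Total path = 52 m; average speed = 52/16 = 3.25 m/s.

3.25 m/s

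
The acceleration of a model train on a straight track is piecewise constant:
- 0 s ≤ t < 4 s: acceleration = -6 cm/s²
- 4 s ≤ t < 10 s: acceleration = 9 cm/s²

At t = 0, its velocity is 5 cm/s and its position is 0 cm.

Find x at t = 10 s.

On each constant-a segment, Δv = aΔt and Δx = v₀Δt + ½aΔt²; chain segment to segment.
0–4 s: v starts 5 cm/s; Δx = 5·4 + ½·-6·4² = -28 cm; v ends -19 cm/s.
4–10 s: v starts -19 cm/s; Δx = -19·6 + ½·9·6² = 48 cm; v ends 35 cm/s.
x(10) = 0 + Σ Δx = 20 cm.

20 cm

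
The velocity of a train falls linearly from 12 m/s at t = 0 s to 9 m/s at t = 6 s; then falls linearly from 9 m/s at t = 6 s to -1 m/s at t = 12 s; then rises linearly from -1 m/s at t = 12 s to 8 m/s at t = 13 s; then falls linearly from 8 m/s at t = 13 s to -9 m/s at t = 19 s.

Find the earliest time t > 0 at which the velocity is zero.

t = 11.4 s

v changes sign on 6–12 s (from 9 to -1); the graph is linear there, so v = 0 at t = 6 + (-9)·(12 − 6)/(-1 − 9) = 11.4 s.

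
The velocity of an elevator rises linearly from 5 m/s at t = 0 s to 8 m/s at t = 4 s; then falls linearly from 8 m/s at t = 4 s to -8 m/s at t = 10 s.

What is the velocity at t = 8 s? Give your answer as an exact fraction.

-8/3 m/s

On 4–10 s the graph is linear from 8 to -8 m/s: v(8) = 8 + (-8 − 8)·(8 − 4)/(10 − 4) = -8/3 m/s.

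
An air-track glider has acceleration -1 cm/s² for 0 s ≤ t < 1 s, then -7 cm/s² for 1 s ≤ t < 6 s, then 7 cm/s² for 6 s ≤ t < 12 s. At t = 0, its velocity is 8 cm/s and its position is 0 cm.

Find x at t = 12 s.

-87 cm

On each constant-a segment, Δv = aΔt and Δx = v₀Δt + ½aΔt²; chain segment to segment.
0–1 s: v starts 8 cm/s; Δx = 8·1 + ½·-1·1² = 7.5 cm; v ends 7 cm/s.
1–6 s: v starts 7 cm/s; Δx = 7·5 + ½·-7·5² = -52.5 cm; v ends -28 cm/s.
6–12 s: v starts -28 cm/s; Δx = -28·6 + ½·7·6² = -42 cm; v ends 14 cm/s.
x(12) = 0 + Σ Δx = -87 cm.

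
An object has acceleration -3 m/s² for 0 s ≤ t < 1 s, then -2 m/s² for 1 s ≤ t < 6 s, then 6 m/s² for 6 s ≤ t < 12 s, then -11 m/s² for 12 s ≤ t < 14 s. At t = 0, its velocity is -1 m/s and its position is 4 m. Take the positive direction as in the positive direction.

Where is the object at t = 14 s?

On each constant-a segment, Δv = aΔt and Δx = v₀Δt + ½aΔt²; chain segment to segment.
0–1 s: v starts -1 m/s; Δx = -1·1 + ½·-3·1² = -2.5 m; v ends -4 m/s.
1–6 s: v starts -4 m/s; Δx = -4·5 + ½·-2·5² = -45 m; v ends -14 m/s.
6–12 s: v starts -14 m/s; Δx = -14·6 + ½·6·6² = 24 m; v ends 22 m/s.
12–14 s: v starts 22 m/s; Δx = 22·2 + ½·-11·2² = 22 m; v ends 0 m/s.
x(14) = 4 + Σ Δx = 2.5 m.

2.5 m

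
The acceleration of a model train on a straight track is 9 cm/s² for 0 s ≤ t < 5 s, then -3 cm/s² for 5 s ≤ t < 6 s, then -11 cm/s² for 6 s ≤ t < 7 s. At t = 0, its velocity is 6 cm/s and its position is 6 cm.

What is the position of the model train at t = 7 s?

On each constant-a segment, Δv = aΔt and Δx = v₀Δt + ½aΔt²; chain segment to segment.
0–5 s: v starts 6 cm/s; Δx = 6·5 + ½·9·5² = 142.5 cm; v ends 51 cm/s.
5–6 s: v starts 51 cm/s; Δx = 51·1 + ½·-3·1² = 49.5 cm; v ends 48 cm/s.
6–7 s: v starts 48 cm/s; Δx = 48·1 + ½·-11·1² = 42.5 cm; v ends 37 cm/s.
x(7) = 6 + Σ Δx = 240.5 cm.

240.5 cm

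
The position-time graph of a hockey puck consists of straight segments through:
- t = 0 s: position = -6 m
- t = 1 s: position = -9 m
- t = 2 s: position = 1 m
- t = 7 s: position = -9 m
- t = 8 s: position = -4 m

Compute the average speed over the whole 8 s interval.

3.5 m/s

Average speed = (total path length)/(elapsed time); on a piecewise-linear x-t graph the path length is Σ|Δx|.
0–1 s: |Δx| = |-9 − -6| = 3 m
1–2 s: |Δx| = |1 − -9| = 10 m
2–7 s: |Δx| = |-9 − 1| = 10 m
7–8 s: |Δx| = |-4 − -9| = 5 m
Total path = 28 m; average speed = 28/8 = 3.5 m/s.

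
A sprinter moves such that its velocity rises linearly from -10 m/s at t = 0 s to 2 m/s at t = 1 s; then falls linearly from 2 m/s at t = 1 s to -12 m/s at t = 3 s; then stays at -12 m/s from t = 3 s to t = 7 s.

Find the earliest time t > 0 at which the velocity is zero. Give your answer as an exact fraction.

v changes sign on 0–1 s (from -10 to 2); the graph is linear there, so v = 0 at t = 0 + (10)·(1 − 0)/(2 − -10) = 5/6 s.

t = 5/6 s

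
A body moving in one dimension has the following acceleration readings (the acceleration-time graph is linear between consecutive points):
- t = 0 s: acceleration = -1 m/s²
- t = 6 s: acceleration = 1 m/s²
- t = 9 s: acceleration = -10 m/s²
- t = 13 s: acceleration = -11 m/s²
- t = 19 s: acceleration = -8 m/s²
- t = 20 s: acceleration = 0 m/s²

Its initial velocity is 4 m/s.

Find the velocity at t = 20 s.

-112.5 m/s

Δv equals the area under the a-t graph; then v = v₀ + Δv.
0–6 s: ½(-1 + 1)(6) = 0 m/s
6–9 s: ½(1 + -10)(3) = -13.5 m/s
9–13 s: ½(-10 + -11)(4) = -42 m/s
13–19 s: ½(-11 + -8)(6) = -57 m/s
19–20 s: ½(-8 + 0)(1) = -4 m/s
Δv = -116.5 m/s, so v(20) = 4 + (-116.5) = -112.5 m/s.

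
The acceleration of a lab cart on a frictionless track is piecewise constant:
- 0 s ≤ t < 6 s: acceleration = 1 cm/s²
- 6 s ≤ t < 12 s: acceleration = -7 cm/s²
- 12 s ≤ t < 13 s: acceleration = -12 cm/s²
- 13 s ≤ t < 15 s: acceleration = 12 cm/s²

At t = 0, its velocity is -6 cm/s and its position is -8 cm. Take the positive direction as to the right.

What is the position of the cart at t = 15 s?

-284 cm

On each constant-a segment, Δv = aΔt and Δx = v₀Δt + ½aΔt²; chain segment to segment.
0–6 s: v starts -6 cm/s; Δx = -6·6 + ½·1·6² = -18 cm; v ends 0 cm/s.
6–12 s: v starts 0 cm/s; Δx = 0·6 + ½·-7·6² = -126 cm; v ends -42 cm/s.
12–13 s: v starts -42 cm/s; Δx = -42·1 + ½·-12·1² = -48 cm; v ends -54 cm/s.
13–15 s: v starts -54 cm/s; Δx = -54·2 + ½·12·2² = -84 cm; v ends -30 cm/s.
x(15) = -8 + Σ Δx = -284 cm.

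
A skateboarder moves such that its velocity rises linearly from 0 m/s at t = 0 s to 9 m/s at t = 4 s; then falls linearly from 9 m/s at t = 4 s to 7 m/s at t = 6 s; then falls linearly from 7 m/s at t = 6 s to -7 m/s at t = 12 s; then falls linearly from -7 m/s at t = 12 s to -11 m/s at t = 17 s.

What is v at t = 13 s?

-7.8 m/s

On 12–17 s the graph is linear from -7 to -11 m/s: v(13) = -7 + (-11 − -7)·(13 − 12)/(17 − 12) = -7.8 m/s.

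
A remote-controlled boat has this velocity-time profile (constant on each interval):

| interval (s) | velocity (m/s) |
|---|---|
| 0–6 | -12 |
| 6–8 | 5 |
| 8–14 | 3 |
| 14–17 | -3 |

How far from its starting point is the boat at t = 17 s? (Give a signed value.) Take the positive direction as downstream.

-53 m

Displacement is the signed area under the v-t curve.
0–6 s: -12 × 6 = -72 m
6–8 s: 5 × 2 = 10 m
8–14 s: 3 × 6 = 18 m
14–17 s: -3 × 3 = -9 m
Net displacement = -53 m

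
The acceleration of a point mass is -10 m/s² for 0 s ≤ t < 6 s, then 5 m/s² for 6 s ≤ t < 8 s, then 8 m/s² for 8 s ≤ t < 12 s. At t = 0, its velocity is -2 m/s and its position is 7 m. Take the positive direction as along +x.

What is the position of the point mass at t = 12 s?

On each constant-a segment, Δv = aΔt and Δx = v₀Δt + ½aΔt²; chain segment to segment.
0–6 s: v starts -2 m/s; Δx = -2·6 + ½·-10·6² = -192 m; v ends -62 m/s.
6–8 s: v starts -62 m/s; Δx = -62·2 + ½·5·2² = -114 m; v ends -52 m/s.
8–12 s: v starts -52 m/s; Δx = -52·4 + ½·8·4² = -144 m; v ends -20 m/s.
x(12) = 7 + Σ Δx = -443 m.

-443 m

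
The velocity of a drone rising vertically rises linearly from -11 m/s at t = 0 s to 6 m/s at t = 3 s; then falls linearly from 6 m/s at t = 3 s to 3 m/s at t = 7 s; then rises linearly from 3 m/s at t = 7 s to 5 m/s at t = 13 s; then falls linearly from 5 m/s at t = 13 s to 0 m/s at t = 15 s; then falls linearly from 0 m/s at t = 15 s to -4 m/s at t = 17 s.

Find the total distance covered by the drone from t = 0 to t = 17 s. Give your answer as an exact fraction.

Total distance travelled is ∫|v| dt — sum the magnitudes of each area piece.
0–3 s: v = 0 at t = 33/17 s; triangle areas 363/34 + 54/17 = 471/34 m
3–7 s: |½(6 + 3)(4)| = 18 m
7–13 s: |½(3 + 5)(6)| = 24 m
13–15 s: |½(5 + 0)(2)| = 5 m
15–17 s: |½(0 + -4)(2)| = 4 m
Total distance = 2205/34 m

2205/34 m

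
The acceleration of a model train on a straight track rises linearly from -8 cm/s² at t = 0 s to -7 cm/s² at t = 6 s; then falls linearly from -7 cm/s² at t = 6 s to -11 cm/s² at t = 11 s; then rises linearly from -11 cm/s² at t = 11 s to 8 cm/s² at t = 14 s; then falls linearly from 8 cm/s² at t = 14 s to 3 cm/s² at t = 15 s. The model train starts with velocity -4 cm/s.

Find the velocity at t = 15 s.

Δv equals the area under the a-t graph; then v = v₀ + Δv.
0–6 s: ½(-8 + -7)(6) = -45 cm/s
6–11 s: ½(-7 + -11)(5) = -45 cm/s
11–14 s: ½(-11 + 8)(3) = -4.5 cm/s
14–15 s: ½(8 + 3)(1) = 5.5 cm/s
Δv = -89 cm/s, so v(15) = -4 + (-89) = -93 cm/s.

-93 cm/s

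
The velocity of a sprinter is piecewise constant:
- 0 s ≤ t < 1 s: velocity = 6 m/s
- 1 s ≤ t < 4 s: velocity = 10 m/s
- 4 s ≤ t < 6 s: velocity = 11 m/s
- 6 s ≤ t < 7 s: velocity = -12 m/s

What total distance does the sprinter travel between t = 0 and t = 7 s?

70 m

Distance (not displacement) is the total path length: add the absolute areas under v-t.
0–1 s: |6| × 1 = 6 m
1–4 s: |10| × 3 = 30 m
4–6 s: |11| × 2 = 22 m
6–7 s: |-12| × 1 = 12 m
Total distance = 70 m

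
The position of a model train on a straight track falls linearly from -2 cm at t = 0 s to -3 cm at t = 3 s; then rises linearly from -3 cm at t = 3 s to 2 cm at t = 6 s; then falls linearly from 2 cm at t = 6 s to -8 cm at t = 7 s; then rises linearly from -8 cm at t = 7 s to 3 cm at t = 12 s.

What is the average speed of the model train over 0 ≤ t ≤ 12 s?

Average speed = (total path length)/(elapsed time); on a piecewise-linear x-t graph the path length is Σ|Δx|.
0–3 s: |Δx| = |-3 − -2| = 1 cm
3–6 s: |Δx| = |2 − -3| = 5 cm
6–7 s: |Δx| = |-8 − 2| = 10 cm
7–12 s: |Δx| = |3 − -8| = 11 cm
Total path = 27 cm; average speed = 27/12 = 2.25 cm/s.

2.25 cm/s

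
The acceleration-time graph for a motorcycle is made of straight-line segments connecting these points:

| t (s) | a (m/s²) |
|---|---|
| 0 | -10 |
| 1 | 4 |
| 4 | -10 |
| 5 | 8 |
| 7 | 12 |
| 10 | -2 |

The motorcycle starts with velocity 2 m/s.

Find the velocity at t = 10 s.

24 m/s

Δv equals the area under the a-t graph; then v = v₀ + Δv.
0–1 s: ½(-10 + 4)(1) = -3 m/s
1–4 s: ½(4 + -10)(3) = -9 m/s
4–5 s: ½(-10 + 8)(1) = -1 m/s
5–7 s: ½(8 + 12)(2) = 20 m/s
7–10 s: ½(12 + -2)(3) = 15 m/s
Δv = 22 m/s, so v(10) = 2 + (22) = 24 m/s.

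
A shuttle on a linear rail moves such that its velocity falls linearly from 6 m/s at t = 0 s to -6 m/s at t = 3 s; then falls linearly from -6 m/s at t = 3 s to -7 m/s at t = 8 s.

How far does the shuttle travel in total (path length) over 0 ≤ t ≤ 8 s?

41.5 m

Distance (not displacement) is the total path length: add the absolute areas under v-t.
0–3 s: v = 0 at t = 1.5 s; triangle areas 4.5 + 4.5 = 9 m
3–8 s: |½(-6 + -7)(5)| = 32.5 m
Total distance = 41.5 m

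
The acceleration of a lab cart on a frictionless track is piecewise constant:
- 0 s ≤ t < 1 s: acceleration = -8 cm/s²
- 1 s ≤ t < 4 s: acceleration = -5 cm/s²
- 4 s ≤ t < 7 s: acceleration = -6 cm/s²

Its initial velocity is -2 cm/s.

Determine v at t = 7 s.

Δv equals the area under the a-t graph; then v = v₀ + Δv.
0–1 s: -8 × 1 = -8 cm/s
1–4 s: -5 × 3 = -15 cm/s
4–7 s: -6 × 3 = -18 cm/s
Δv = -41 cm/s, so v(7) = -2 + (-41) = -43 cm/s.

-43 cm/s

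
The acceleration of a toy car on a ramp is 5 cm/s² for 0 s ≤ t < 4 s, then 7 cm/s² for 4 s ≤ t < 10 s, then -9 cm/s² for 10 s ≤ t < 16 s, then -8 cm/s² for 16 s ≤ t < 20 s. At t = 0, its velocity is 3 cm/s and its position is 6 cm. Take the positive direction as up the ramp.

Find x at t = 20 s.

On each constant-a segment, Δv = aΔt and Δx = v₀Δt + ½aΔt²; chain segment to segment.
0–4 s: v starts 3 cm/s; Δx = 3·4 + ½·5·4² = 52 cm; v ends 23 cm/s.
4–10 s: v starts 23 cm/s; Δx = 23·6 + ½·7·6² = 264 cm; v ends 65 cm/s.
10–16 s: v starts 65 cm/s; Δx = 65·6 + ½·-9·6² = 228 cm; v ends 11 cm/s.
16–20 s: v starts 11 cm/s; Δx = 11·4 + ½·-8·4² = -20 cm; v ends -21 cm/s.
x(20) = 6 + Σ Δx = 530 cm.

530 cm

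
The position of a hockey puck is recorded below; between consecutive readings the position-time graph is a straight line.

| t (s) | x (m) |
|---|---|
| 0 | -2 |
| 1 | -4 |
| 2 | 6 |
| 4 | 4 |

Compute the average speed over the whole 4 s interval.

3.5 m/s

Average speed = (total path length)/(elapsed time); on a piecewise-linear x-t graph the path length is Σ|Δx|.
0–1 s: |Δx| = |-4 − -2| = 2 m
1–2 s: |Δx| = |6 − -4| = 10 m
2–4 s: |Δx| = |4 − 6| = 2 m
Total path = 14 m; average speed = 14/4 = 3.5 m/s.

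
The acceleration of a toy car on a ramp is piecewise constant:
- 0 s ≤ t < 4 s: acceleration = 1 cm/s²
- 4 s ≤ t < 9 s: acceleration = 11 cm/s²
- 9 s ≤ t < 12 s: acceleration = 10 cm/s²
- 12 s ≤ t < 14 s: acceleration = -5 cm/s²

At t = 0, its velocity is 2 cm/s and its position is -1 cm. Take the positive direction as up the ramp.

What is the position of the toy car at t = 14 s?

On each constant-a segment, Δv = aΔt and Δx = v₀Δt + ½aΔt²; chain segment to segment.
0–4 s: v starts 2 cm/s; Δx = 2·4 + ½·1·4² = 16 cm; v ends 6 cm/s.
4–9 s: v starts 6 cm/s; Δx = 6·5 + ½·11·5² = 167.5 cm; v ends 61 cm/s.
9–12 s: v starts 61 cm/s; Δx = 61·3 + ½·10·3² = 228 cm; v ends 91 cm/s.
12–14 s: v starts 91 cm/s; Δx = 91·2 + ½·-5·2² = 172 cm; v ends 81 cm/s.
x(14) = -1 + Σ Δx = 582.5 cm.

582.5 cm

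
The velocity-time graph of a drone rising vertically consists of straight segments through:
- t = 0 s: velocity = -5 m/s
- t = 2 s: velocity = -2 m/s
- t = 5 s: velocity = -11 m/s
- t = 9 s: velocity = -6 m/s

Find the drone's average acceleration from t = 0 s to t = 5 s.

Average acceleration = Δv/Δt = (-11 − -5)/(5 − 0) = -1.2 m/s².

-1.2 m/s²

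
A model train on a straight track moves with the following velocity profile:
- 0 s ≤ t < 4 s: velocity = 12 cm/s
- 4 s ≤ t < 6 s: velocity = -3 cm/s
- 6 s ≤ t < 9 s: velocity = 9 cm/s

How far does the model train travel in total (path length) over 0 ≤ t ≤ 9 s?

81 cm

Distance (not displacement) is the total path length: add the absolute areas under v-t.
0–4 s: |12| × 4 = 48 cm
4–6 s: |-3| × 2 = 6 cm
6–9 s: |9| × 3 = 27 cm
Total distance = 81 cm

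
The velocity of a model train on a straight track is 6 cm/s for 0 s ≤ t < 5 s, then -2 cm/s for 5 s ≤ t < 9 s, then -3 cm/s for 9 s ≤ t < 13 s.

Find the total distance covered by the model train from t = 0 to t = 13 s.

Total distance travelled is ∫|v| dt — sum the magnitudes of each area piece.
0–5 s: |6| × 5 = 30 cm
5–9 s: |-2| × 4 = 8 cm
9–13 s: |-3| × 4 = 12 cm
Total distance = 50 cm

50 cm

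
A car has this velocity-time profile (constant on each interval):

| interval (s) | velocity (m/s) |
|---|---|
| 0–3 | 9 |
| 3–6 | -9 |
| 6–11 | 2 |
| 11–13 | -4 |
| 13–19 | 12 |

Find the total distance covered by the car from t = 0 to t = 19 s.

Total distance travelled is ∫|v| dt — sum the magnitudes of each area piece.
0–3 s: |9| × 3 = 27 m
3–6 s: |-9| × 3 = 27 m
6–11 s: |2| × 5 = 10 m
11–13 s: |-4| × 2 = 8 m
13–19 s: |12| × 6 = 72 m
Total distance = 144 m

144 m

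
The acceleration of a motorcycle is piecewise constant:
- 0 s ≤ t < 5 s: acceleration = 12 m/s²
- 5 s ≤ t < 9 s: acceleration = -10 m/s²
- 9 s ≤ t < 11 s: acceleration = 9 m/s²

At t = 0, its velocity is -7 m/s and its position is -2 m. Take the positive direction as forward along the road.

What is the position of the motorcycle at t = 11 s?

On each constant-a segment, Δv = aΔt and Δx = v₀Δt + ½aΔt²; chain segment to segment.
0–5 s: v starts -7 m/s; Δx = -7·5 + ½·12·5² = 115 m; v ends 53 m/s.
5–9 s: v starts 53 m/s; Δx = 53·4 + ½·-10·4² = 132 m; v ends 13 m/s.
9–11 s: v starts 13 m/s; Δx = 13·2 + ½·9·2² = 44 m; v ends 31 m/s.
x(11) = -2 + Σ Δx = 289 m.

289 m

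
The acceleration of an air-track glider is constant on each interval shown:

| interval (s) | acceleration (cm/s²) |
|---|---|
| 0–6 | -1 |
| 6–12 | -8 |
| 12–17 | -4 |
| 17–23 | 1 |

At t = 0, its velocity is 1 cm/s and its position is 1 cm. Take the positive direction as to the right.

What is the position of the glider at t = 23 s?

On each constant-a segment, Δv = aΔt and Δx = v₀Δt + ½aΔt²; chain segment to segment.
0–6 s: v starts 1 cm/s; Δx = 1·6 + ½·-1·6² = -12 cm; v ends -5 cm/s.
6–12 s: v starts -5 cm/s; Δx = -5·6 + ½·-8·6² = -174 cm; v ends -53 cm/s.
12–17 s: v starts -53 cm/s; Δx = -53·5 + ½·-4·5² = -315 cm; v ends -73 cm/s.
17–23 s: v starts -73 cm/s; Δx = -73·6 + ½·1·6² = -420 cm; v ends -67 cm/s.
x(23) = 1 + Σ Δx = -920 cm.

-920 cm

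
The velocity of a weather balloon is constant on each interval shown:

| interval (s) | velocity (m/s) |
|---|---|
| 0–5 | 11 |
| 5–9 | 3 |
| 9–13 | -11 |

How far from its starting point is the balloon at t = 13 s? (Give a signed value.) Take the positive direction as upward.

23 m

Displacement is the signed area under the v-t curve.
0–5 s: 11 × 5 = 55 m
5–9 s: 3 × 4 = 12 m
9–13 s: -11 × 4 = -44 m
Net displacement = 23 m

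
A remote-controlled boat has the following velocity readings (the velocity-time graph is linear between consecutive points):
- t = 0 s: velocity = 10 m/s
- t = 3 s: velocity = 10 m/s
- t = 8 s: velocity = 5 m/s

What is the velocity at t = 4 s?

On 3–8 s the graph is linear from 10 to 5 m/s: v(4) = 10 + (5 − 10)·(4 − 3)/(8 − 3) = 9 m/s.

9 m/s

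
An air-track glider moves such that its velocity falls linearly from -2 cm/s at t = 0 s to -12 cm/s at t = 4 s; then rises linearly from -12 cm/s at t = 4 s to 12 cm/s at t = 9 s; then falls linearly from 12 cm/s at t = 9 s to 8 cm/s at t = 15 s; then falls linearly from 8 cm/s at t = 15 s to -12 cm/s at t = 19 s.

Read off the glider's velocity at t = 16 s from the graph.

3 cm/s

On 15–19 s the graph is linear from 8 to -12 cm/s: v(16) = 8 + (-12 − 8)·(16 − 15)/(19 − 15) = 3 cm/s.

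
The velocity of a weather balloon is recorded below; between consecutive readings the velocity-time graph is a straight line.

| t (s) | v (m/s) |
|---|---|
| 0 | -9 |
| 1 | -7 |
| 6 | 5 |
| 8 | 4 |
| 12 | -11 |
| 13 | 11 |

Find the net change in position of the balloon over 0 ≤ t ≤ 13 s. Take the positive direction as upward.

Net displacement equals the area under the velocity-time graph (areas below the axis count negative).
0–1 s: ½(-9 + -7)(1) = -8 m
1–6 s: ½(-7 + 5)(5) = -5 m
6–8 s: ½(5 + 4)(2) = 9 m
8–12 s: ½(4 + -11)(4) = -14 m
12–13 s: ½(-11 + 11)(1) = 0 m
Net displacement = -18 m

-18 m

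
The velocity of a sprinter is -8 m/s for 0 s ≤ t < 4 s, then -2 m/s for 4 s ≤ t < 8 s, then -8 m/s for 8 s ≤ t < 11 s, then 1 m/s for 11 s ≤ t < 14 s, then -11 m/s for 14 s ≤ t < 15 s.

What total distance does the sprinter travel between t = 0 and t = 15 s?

Total distance travelled is ∫|v| dt — sum the magnitudes of each area piece.
0–4 s: |-8| × 4 = 32 m
4–8 s: |-2| × 4 = 8 m
8–11 s: |-8| × 3 = 24 m
11–14 s: |1| × 3 = 3 m
14–15 s: |-11| × 1 = 11 m
Total distance = 78 m

78 m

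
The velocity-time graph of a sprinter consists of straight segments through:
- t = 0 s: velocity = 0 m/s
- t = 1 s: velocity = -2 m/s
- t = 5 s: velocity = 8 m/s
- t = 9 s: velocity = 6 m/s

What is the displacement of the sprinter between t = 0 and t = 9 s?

39 m

Net displacement equals the area under the velocity-time graph (areas below the axis count negative).
0–1 s: ½(0 + -2)(1) = -1 m
1–5 s: ½(-2 + 8)(4) = 12 m
5–9 s: ½(8 + 6)(4) = 28 m
Net displacement = 39 m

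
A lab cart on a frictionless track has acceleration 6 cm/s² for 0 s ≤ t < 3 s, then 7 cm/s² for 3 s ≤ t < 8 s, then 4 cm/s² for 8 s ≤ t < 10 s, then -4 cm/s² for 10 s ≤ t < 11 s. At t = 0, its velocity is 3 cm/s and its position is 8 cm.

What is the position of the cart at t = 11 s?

418.5 cm

On each constant-a segment, Δv = aΔt and Δx = v₀Δt + ½aΔt²; chain segment to segment.
0–3 s: v starts 3 cm/s; Δx = 3·3 + ½·6·3² = 36 cm; v ends 21 cm/s.
3–8 s: v starts 21 cm/s; Δx = 21·5 + ½·7·5² = 192.5 cm; v ends 56 cm/s.
8–10 s: v starts 56 cm/s; Δx = 56·2 + ½·4·2² = 120 cm; v ends 64 cm/s.
10–11 s: v starts 64 cm/s; Δx = 64·1 + ½·-4·1² = 62 cm; v ends 60 cm/s.
x(11) = 8 + Σ Δx = 418.5 cm.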